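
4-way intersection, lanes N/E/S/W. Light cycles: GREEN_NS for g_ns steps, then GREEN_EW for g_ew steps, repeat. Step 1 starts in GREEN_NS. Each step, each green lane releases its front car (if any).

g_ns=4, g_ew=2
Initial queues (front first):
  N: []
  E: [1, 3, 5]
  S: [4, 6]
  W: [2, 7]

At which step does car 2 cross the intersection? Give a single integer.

Step 1 [NS]: N:empty,E:wait,S:car4-GO,W:wait | queues: N=0 E=3 S=1 W=2
Step 2 [NS]: N:empty,E:wait,S:car6-GO,W:wait | queues: N=0 E=3 S=0 W=2
Step 3 [NS]: N:empty,E:wait,S:empty,W:wait | queues: N=0 E=3 S=0 W=2
Step 4 [NS]: N:empty,E:wait,S:empty,W:wait | queues: N=0 E=3 S=0 W=2
Step 5 [EW]: N:wait,E:car1-GO,S:wait,W:car2-GO | queues: N=0 E=2 S=0 W=1
Step 6 [EW]: N:wait,E:car3-GO,S:wait,W:car7-GO | queues: N=0 E=1 S=0 W=0
Step 7 [NS]: N:empty,E:wait,S:empty,W:wait | queues: N=0 E=1 S=0 W=0
Step 8 [NS]: N:empty,E:wait,S:empty,W:wait | queues: N=0 E=1 S=0 W=0
Step 9 [NS]: N:empty,E:wait,S:empty,W:wait | queues: N=0 E=1 S=0 W=0
Step 10 [NS]: N:empty,E:wait,S:empty,W:wait | queues: N=0 E=1 S=0 W=0
Step 11 [EW]: N:wait,E:car5-GO,S:wait,W:empty | queues: N=0 E=0 S=0 W=0
Car 2 crosses at step 5

5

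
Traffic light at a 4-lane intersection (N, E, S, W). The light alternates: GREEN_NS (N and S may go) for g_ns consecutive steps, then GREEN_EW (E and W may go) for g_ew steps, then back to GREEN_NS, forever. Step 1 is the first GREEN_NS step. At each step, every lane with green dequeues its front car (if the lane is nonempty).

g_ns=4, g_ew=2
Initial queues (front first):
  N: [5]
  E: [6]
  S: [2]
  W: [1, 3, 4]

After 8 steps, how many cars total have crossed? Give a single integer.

Answer: 5

Derivation:
Step 1 [NS]: N:car5-GO,E:wait,S:car2-GO,W:wait | queues: N=0 E=1 S=0 W=3
Step 2 [NS]: N:empty,E:wait,S:empty,W:wait | queues: N=0 E=1 S=0 W=3
Step 3 [NS]: N:empty,E:wait,S:empty,W:wait | queues: N=0 E=1 S=0 W=3
Step 4 [NS]: N:empty,E:wait,S:empty,W:wait | queues: N=0 E=1 S=0 W=3
Step 5 [EW]: N:wait,E:car6-GO,S:wait,W:car1-GO | queues: N=0 E=0 S=0 W=2
Step 6 [EW]: N:wait,E:empty,S:wait,W:car3-GO | queues: N=0 E=0 S=0 W=1
Step 7 [NS]: N:empty,E:wait,S:empty,W:wait | queues: N=0 E=0 S=0 W=1
Step 8 [NS]: N:empty,E:wait,S:empty,W:wait | queues: N=0 E=0 S=0 W=1
Cars crossed by step 8: 5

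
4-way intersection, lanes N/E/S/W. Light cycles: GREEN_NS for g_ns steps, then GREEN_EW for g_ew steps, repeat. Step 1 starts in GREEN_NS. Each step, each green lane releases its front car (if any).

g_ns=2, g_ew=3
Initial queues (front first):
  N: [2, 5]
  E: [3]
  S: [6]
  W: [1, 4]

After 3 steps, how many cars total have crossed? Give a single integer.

Step 1 [NS]: N:car2-GO,E:wait,S:car6-GO,W:wait | queues: N=1 E=1 S=0 W=2
Step 2 [NS]: N:car5-GO,E:wait,S:empty,W:wait | queues: N=0 E=1 S=0 W=2
Step 3 [EW]: N:wait,E:car3-GO,S:wait,W:car1-GO | queues: N=0 E=0 S=0 W=1
Cars crossed by step 3: 5

Answer: 5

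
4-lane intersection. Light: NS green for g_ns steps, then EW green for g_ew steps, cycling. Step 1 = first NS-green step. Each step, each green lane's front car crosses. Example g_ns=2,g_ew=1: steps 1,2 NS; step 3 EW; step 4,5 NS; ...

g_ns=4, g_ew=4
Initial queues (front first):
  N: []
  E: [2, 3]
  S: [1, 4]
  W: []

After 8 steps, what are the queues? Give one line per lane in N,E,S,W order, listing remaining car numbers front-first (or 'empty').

Step 1 [NS]: N:empty,E:wait,S:car1-GO,W:wait | queues: N=0 E=2 S=1 W=0
Step 2 [NS]: N:empty,E:wait,S:car4-GO,W:wait | queues: N=0 E=2 S=0 W=0
Step 3 [NS]: N:empty,E:wait,S:empty,W:wait | queues: N=0 E=2 S=0 W=0
Step 4 [NS]: N:empty,E:wait,S:empty,W:wait | queues: N=0 E=2 S=0 W=0
Step 5 [EW]: N:wait,E:car2-GO,S:wait,W:empty | queues: N=0 E=1 S=0 W=0
Step 6 [EW]: N:wait,E:car3-GO,S:wait,W:empty | queues: N=0 E=0 S=0 W=0

N: empty
E: empty
S: empty
W: empty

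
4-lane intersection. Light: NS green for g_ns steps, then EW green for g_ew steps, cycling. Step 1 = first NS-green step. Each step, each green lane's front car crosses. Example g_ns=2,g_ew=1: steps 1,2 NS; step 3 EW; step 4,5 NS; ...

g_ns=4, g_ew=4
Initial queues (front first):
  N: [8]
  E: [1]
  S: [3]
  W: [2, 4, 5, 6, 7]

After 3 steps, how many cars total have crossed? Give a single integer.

Answer: 2

Derivation:
Step 1 [NS]: N:car8-GO,E:wait,S:car3-GO,W:wait | queues: N=0 E=1 S=0 W=5
Step 2 [NS]: N:empty,E:wait,S:empty,W:wait | queues: N=0 E=1 S=0 W=5
Step 3 [NS]: N:empty,E:wait,S:empty,W:wait | queues: N=0 E=1 S=0 W=5
Cars crossed by step 3: 2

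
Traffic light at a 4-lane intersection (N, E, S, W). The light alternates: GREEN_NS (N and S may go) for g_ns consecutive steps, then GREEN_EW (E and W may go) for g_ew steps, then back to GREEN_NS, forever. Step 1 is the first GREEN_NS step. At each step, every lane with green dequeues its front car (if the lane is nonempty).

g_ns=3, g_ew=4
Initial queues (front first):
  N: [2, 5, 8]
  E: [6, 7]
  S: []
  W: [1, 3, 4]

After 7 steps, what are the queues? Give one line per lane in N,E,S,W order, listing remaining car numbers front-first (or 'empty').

Step 1 [NS]: N:car2-GO,E:wait,S:empty,W:wait | queues: N=2 E=2 S=0 W=3
Step 2 [NS]: N:car5-GO,E:wait,S:empty,W:wait | queues: N=1 E=2 S=0 W=3
Step 3 [NS]: N:car8-GO,E:wait,S:empty,W:wait | queues: N=0 E=2 S=0 W=3
Step 4 [EW]: N:wait,E:car6-GO,S:wait,W:car1-GO | queues: N=0 E=1 S=0 W=2
Step 5 [EW]: N:wait,E:car7-GO,S:wait,W:car3-GO | queues: N=0 E=0 S=0 W=1
Step 6 [EW]: N:wait,E:empty,S:wait,W:car4-GO | queues: N=0 E=0 S=0 W=0

N: empty
E: empty
S: empty
W: empty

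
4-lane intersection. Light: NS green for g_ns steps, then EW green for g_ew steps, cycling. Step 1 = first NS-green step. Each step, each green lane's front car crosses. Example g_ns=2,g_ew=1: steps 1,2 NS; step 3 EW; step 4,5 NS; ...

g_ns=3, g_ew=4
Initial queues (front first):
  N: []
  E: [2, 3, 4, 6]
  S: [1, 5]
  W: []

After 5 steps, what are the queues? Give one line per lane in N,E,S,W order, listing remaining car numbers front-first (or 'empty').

Step 1 [NS]: N:empty,E:wait,S:car1-GO,W:wait | queues: N=0 E=4 S=1 W=0
Step 2 [NS]: N:empty,E:wait,S:car5-GO,W:wait | queues: N=0 E=4 S=0 W=0
Step 3 [NS]: N:empty,E:wait,S:empty,W:wait | queues: N=0 E=4 S=0 W=0
Step 4 [EW]: N:wait,E:car2-GO,S:wait,W:empty | queues: N=0 E=3 S=0 W=0
Step 5 [EW]: N:wait,E:car3-GO,S:wait,W:empty | queues: N=0 E=2 S=0 W=0

N: empty
E: 4 6
S: empty
W: empty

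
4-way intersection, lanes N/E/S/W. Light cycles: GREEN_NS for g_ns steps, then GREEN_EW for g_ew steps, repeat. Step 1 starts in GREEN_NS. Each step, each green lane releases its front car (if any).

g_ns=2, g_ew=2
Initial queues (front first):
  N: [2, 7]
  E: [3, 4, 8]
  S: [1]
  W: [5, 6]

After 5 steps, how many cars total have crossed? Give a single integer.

Answer: 7

Derivation:
Step 1 [NS]: N:car2-GO,E:wait,S:car1-GO,W:wait | queues: N=1 E=3 S=0 W=2
Step 2 [NS]: N:car7-GO,E:wait,S:empty,W:wait | queues: N=0 E=3 S=0 W=2
Step 3 [EW]: N:wait,E:car3-GO,S:wait,W:car5-GO | queues: N=0 E=2 S=0 W=1
Step 4 [EW]: N:wait,E:car4-GO,S:wait,W:car6-GO | queues: N=0 E=1 S=0 W=0
Step 5 [NS]: N:empty,E:wait,S:empty,W:wait | queues: N=0 E=1 S=0 W=0
Cars crossed by step 5: 7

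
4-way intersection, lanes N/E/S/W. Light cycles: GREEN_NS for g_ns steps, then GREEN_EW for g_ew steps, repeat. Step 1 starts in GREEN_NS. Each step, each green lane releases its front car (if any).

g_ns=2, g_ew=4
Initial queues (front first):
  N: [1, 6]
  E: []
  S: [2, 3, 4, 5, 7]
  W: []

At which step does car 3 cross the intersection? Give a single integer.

Step 1 [NS]: N:car1-GO,E:wait,S:car2-GO,W:wait | queues: N=1 E=0 S=4 W=0
Step 2 [NS]: N:car6-GO,E:wait,S:car3-GO,W:wait | queues: N=0 E=0 S=3 W=0
Step 3 [EW]: N:wait,E:empty,S:wait,W:empty | queues: N=0 E=0 S=3 W=0
Step 4 [EW]: N:wait,E:empty,S:wait,W:empty | queues: N=0 E=0 S=3 W=0
Step 5 [EW]: N:wait,E:empty,S:wait,W:empty | queues: N=0 E=0 S=3 W=0
Step 6 [EW]: N:wait,E:empty,S:wait,W:empty | queues: N=0 E=0 S=3 W=0
Step 7 [NS]: N:empty,E:wait,S:car4-GO,W:wait | queues: N=0 E=0 S=2 W=0
Step 8 [NS]: N:empty,E:wait,S:car5-GO,W:wait | queues: N=0 E=0 S=1 W=0
Step 9 [EW]: N:wait,E:empty,S:wait,W:empty | queues: N=0 E=0 S=1 W=0
Step 10 [EW]: N:wait,E:empty,S:wait,W:empty | queues: N=0 E=0 S=1 W=0
Step 11 [EW]: N:wait,E:empty,S:wait,W:empty | queues: N=0 E=0 S=1 W=0
Step 12 [EW]: N:wait,E:empty,S:wait,W:empty | queues: N=0 E=0 S=1 W=0
Step 13 [NS]: N:empty,E:wait,S:car7-GO,W:wait | queues: N=0 E=0 S=0 W=0
Car 3 crosses at step 2

2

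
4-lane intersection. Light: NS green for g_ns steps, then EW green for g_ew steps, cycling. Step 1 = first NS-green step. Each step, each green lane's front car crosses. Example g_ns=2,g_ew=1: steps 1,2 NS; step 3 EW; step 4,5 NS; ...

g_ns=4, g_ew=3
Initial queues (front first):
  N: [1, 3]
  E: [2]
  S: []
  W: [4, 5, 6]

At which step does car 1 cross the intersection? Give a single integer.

Step 1 [NS]: N:car1-GO,E:wait,S:empty,W:wait | queues: N=1 E=1 S=0 W=3
Step 2 [NS]: N:car3-GO,E:wait,S:empty,W:wait | queues: N=0 E=1 S=0 W=3
Step 3 [NS]: N:empty,E:wait,S:empty,W:wait | queues: N=0 E=1 S=0 W=3
Step 4 [NS]: N:empty,E:wait,S:empty,W:wait | queues: N=0 E=1 S=0 W=3
Step 5 [EW]: N:wait,E:car2-GO,S:wait,W:car4-GO | queues: N=0 E=0 S=0 W=2
Step 6 [EW]: N:wait,E:empty,S:wait,W:car5-GO | queues: N=0 E=0 S=0 W=1
Step 7 [EW]: N:wait,E:empty,S:wait,W:car6-GO | queues: N=0 E=0 S=0 W=0
Car 1 crosses at step 1

1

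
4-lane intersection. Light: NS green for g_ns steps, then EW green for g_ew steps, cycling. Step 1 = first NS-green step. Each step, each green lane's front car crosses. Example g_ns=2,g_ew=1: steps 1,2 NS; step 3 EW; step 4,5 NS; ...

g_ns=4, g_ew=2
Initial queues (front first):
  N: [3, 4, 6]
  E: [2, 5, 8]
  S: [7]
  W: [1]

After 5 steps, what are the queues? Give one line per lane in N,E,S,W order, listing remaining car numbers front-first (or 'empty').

Step 1 [NS]: N:car3-GO,E:wait,S:car7-GO,W:wait | queues: N=2 E=3 S=0 W=1
Step 2 [NS]: N:car4-GO,E:wait,S:empty,W:wait | queues: N=1 E=3 S=0 W=1
Step 3 [NS]: N:car6-GO,E:wait,S:empty,W:wait | queues: N=0 E=3 S=0 W=1
Step 4 [NS]: N:empty,E:wait,S:empty,W:wait | queues: N=0 E=3 S=0 W=1
Step 5 [EW]: N:wait,E:car2-GO,S:wait,W:car1-GO | queues: N=0 E=2 S=0 W=0

N: empty
E: 5 8
S: empty
W: empty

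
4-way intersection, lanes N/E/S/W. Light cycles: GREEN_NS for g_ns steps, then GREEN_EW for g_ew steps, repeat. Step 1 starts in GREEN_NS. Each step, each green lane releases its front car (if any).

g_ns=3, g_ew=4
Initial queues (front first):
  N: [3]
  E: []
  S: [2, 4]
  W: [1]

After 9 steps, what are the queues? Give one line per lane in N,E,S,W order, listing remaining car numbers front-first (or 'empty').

Step 1 [NS]: N:car3-GO,E:wait,S:car2-GO,W:wait | queues: N=0 E=0 S=1 W=1
Step 2 [NS]: N:empty,E:wait,S:car4-GO,W:wait | queues: N=0 E=0 S=0 W=1
Step 3 [NS]: N:empty,E:wait,S:empty,W:wait | queues: N=0 E=0 S=0 W=1
Step 4 [EW]: N:wait,E:empty,S:wait,W:car1-GO | queues: N=0 E=0 S=0 W=0

N: empty
E: empty
S: empty
W: empty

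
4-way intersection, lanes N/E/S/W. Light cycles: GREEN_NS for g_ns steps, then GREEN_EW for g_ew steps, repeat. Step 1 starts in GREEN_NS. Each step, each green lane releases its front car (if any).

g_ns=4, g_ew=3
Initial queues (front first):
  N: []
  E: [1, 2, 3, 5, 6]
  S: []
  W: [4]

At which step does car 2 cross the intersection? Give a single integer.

Step 1 [NS]: N:empty,E:wait,S:empty,W:wait | queues: N=0 E=5 S=0 W=1
Step 2 [NS]: N:empty,E:wait,S:empty,W:wait | queues: N=0 E=5 S=0 W=1
Step 3 [NS]: N:empty,E:wait,S:empty,W:wait | queues: N=0 E=5 S=0 W=1
Step 4 [NS]: N:empty,E:wait,S:empty,W:wait | queues: N=0 E=5 S=0 W=1
Step 5 [EW]: N:wait,E:car1-GO,S:wait,W:car4-GO | queues: N=0 E=4 S=0 W=0
Step 6 [EW]: N:wait,E:car2-GO,S:wait,W:empty | queues: N=0 E=3 S=0 W=0
Step 7 [EW]: N:wait,E:car3-GO,S:wait,W:empty | queues: N=0 E=2 S=0 W=0
Step 8 [NS]: N:empty,E:wait,S:empty,W:wait | queues: N=0 E=2 S=0 W=0
Step 9 [NS]: N:empty,E:wait,S:empty,W:wait | queues: N=0 E=2 S=0 W=0
Step 10 [NS]: N:empty,E:wait,S:empty,W:wait | queues: N=0 E=2 S=0 W=0
Step 11 [NS]: N:empty,E:wait,S:empty,W:wait | queues: N=0 E=2 S=0 W=0
Step 12 [EW]: N:wait,E:car5-GO,S:wait,W:empty | queues: N=0 E=1 S=0 W=0
Step 13 [EW]: N:wait,E:car6-GO,S:wait,W:empty | queues: N=0 E=0 S=0 W=0
Car 2 crosses at step 6

6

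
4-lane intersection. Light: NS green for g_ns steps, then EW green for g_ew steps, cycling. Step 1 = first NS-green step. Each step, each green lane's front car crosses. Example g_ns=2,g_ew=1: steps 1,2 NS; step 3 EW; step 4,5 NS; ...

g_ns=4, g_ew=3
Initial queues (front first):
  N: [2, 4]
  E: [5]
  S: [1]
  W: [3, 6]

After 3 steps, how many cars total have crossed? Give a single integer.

Answer: 3

Derivation:
Step 1 [NS]: N:car2-GO,E:wait,S:car1-GO,W:wait | queues: N=1 E=1 S=0 W=2
Step 2 [NS]: N:car4-GO,E:wait,S:empty,W:wait | queues: N=0 E=1 S=0 W=2
Step 3 [NS]: N:empty,E:wait,S:empty,W:wait | queues: N=0 E=1 S=0 W=2
Cars crossed by step 3: 3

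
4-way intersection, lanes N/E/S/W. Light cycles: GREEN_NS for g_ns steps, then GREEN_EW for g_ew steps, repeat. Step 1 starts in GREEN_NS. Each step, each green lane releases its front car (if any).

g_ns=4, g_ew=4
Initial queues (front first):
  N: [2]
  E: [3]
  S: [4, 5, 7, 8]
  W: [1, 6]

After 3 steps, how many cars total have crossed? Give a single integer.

Answer: 4

Derivation:
Step 1 [NS]: N:car2-GO,E:wait,S:car4-GO,W:wait | queues: N=0 E=1 S=3 W=2
Step 2 [NS]: N:empty,E:wait,S:car5-GO,W:wait | queues: N=0 E=1 S=2 W=2
Step 3 [NS]: N:empty,E:wait,S:car7-GO,W:wait | queues: N=0 E=1 S=1 W=2
Cars crossed by step 3: 4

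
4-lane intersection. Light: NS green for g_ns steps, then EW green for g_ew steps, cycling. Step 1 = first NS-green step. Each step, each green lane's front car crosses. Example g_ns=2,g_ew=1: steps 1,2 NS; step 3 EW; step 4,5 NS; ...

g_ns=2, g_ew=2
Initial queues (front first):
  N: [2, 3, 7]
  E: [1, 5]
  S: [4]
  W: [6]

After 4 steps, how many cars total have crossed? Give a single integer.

Step 1 [NS]: N:car2-GO,E:wait,S:car4-GO,W:wait | queues: N=2 E=2 S=0 W=1
Step 2 [NS]: N:car3-GO,E:wait,S:empty,W:wait | queues: N=1 E=2 S=0 W=1
Step 3 [EW]: N:wait,E:car1-GO,S:wait,W:car6-GO | queues: N=1 E=1 S=0 W=0
Step 4 [EW]: N:wait,E:car5-GO,S:wait,W:empty | queues: N=1 E=0 S=0 W=0
Cars crossed by step 4: 6

Answer: 6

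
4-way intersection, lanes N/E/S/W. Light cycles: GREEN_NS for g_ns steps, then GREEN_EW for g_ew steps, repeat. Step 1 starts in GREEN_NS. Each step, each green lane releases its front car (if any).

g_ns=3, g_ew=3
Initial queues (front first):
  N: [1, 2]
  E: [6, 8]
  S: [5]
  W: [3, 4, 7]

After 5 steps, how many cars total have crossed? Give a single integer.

Step 1 [NS]: N:car1-GO,E:wait,S:car5-GO,W:wait | queues: N=1 E=2 S=0 W=3
Step 2 [NS]: N:car2-GO,E:wait,S:empty,W:wait | queues: N=0 E=2 S=0 W=3
Step 3 [NS]: N:empty,E:wait,S:empty,W:wait | queues: N=0 E=2 S=0 W=3
Step 4 [EW]: N:wait,E:car6-GO,S:wait,W:car3-GO | queues: N=0 E=1 S=0 W=2
Step 5 [EW]: N:wait,E:car8-GO,S:wait,W:car4-GO | queues: N=0 E=0 S=0 W=1
Cars crossed by step 5: 7

Answer: 7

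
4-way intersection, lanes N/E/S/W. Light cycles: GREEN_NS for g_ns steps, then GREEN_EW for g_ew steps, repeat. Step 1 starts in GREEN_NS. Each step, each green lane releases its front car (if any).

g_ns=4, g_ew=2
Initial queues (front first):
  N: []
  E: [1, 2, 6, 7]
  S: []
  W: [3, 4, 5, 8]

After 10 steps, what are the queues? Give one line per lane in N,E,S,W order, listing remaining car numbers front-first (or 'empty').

Step 1 [NS]: N:empty,E:wait,S:empty,W:wait | queues: N=0 E=4 S=0 W=4
Step 2 [NS]: N:empty,E:wait,S:empty,W:wait | queues: N=0 E=4 S=0 W=4
Step 3 [NS]: N:empty,E:wait,S:empty,W:wait | queues: N=0 E=4 S=0 W=4
Step 4 [NS]: N:empty,E:wait,S:empty,W:wait | queues: N=0 E=4 S=0 W=4
Step 5 [EW]: N:wait,E:car1-GO,S:wait,W:car3-GO | queues: N=0 E=3 S=0 W=3
Step 6 [EW]: N:wait,E:car2-GO,S:wait,W:car4-GO | queues: N=0 E=2 S=0 W=2
Step 7 [NS]: N:empty,E:wait,S:empty,W:wait | queues: N=0 E=2 S=0 W=2
Step 8 [NS]: N:empty,E:wait,S:empty,W:wait | queues: N=0 E=2 S=0 W=2
Step 9 [NS]: N:empty,E:wait,S:empty,W:wait | queues: N=0 E=2 S=0 W=2
Step 10 [NS]: N:empty,E:wait,S:empty,W:wait | queues: N=0 E=2 S=0 W=2

N: empty
E: 6 7
S: empty
W: 5 8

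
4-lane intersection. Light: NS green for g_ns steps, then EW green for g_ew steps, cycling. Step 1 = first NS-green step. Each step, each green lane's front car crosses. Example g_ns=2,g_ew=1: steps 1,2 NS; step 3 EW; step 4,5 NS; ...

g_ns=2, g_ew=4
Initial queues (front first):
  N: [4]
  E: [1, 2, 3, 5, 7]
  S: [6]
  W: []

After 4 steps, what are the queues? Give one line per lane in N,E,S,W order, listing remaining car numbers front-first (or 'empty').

Step 1 [NS]: N:car4-GO,E:wait,S:car6-GO,W:wait | queues: N=0 E=5 S=0 W=0
Step 2 [NS]: N:empty,E:wait,S:empty,W:wait | queues: N=0 E=5 S=0 W=0
Step 3 [EW]: N:wait,E:car1-GO,S:wait,W:empty | queues: N=0 E=4 S=0 W=0
Step 4 [EW]: N:wait,E:car2-GO,S:wait,W:empty | queues: N=0 E=3 S=0 W=0

N: empty
E: 3 5 7
S: empty
W: empty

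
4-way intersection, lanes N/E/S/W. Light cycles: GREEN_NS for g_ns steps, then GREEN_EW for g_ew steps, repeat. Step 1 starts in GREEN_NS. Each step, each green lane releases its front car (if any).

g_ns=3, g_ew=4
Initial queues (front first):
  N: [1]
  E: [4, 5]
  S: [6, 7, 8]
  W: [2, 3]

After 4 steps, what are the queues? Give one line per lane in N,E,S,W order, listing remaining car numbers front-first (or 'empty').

Step 1 [NS]: N:car1-GO,E:wait,S:car6-GO,W:wait | queues: N=0 E=2 S=2 W=2
Step 2 [NS]: N:empty,E:wait,S:car7-GO,W:wait | queues: N=0 E=2 S=1 W=2
Step 3 [NS]: N:empty,E:wait,S:car8-GO,W:wait | queues: N=0 E=2 S=0 W=2
Step 4 [EW]: N:wait,E:car4-GO,S:wait,W:car2-GO | queues: N=0 E=1 S=0 W=1

N: empty
E: 5
S: empty
W: 3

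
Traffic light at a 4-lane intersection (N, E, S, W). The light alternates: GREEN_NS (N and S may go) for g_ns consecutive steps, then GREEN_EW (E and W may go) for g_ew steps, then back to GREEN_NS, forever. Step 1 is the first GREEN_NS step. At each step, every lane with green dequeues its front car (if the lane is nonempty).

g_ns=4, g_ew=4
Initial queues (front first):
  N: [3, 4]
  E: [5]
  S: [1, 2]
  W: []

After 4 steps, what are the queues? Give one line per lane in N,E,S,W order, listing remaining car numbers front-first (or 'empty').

Step 1 [NS]: N:car3-GO,E:wait,S:car1-GO,W:wait | queues: N=1 E=1 S=1 W=0
Step 2 [NS]: N:car4-GO,E:wait,S:car2-GO,W:wait | queues: N=0 E=1 S=0 W=0
Step 3 [NS]: N:empty,E:wait,S:empty,W:wait | queues: N=0 E=1 S=0 W=0
Step 4 [NS]: N:empty,E:wait,S:empty,W:wait | queues: N=0 E=1 S=0 W=0

N: empty
E: 5
S: empty
W: empty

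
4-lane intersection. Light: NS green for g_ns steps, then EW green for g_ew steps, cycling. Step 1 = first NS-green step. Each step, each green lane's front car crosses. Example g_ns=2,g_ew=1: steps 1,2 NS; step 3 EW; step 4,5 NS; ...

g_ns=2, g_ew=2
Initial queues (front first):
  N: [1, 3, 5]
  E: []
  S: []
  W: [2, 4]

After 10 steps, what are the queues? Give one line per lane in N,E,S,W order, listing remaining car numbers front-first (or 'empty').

Step 1 [NS]: N:car1-GO,E:wait,S:empty,W:wait | queues: N=2 E=0 S=0 W=2
Step 2 [NS]: N:car3-GO,E:wait,S:empty,W:wait | queues: N=1 E=0 S=0 W=2
Step 3 [EW]: N:wait,E:empty,S:wait,W:car2-GO | queues: N=1 E=0 S=0 W=1
Step 4 [EW]: N:wait,E:empty,S:wait,W:car4-GO | queues: N=1 E=0 S=0 W=0
Step 5 [NS]: N:car5-GO,E:wait,S:empty,W:wait | queues: N=0 E=0 S=0 W=0

N: empty
E: empty
S: empty
W: empty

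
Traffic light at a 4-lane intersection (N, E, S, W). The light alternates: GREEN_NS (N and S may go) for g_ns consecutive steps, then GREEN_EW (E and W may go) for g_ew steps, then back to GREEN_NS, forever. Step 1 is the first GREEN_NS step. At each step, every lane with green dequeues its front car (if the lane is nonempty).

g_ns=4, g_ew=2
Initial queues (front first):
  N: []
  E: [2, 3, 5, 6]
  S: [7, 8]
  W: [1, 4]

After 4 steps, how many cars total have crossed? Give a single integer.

Step 1 [NS]: N:empty,E:wait,S:car7-GO,W:wait | queues: N=0 E=4 S=1 W=2
Step 2 [NS]: N:empty,E:wait,S:car8-GO,W:wait | queues: N=0 E=4 S=0 W=2
Step 3 [NS]: N:empty,E:wait,S:empty,W:wait | queues: N=0 E=4 S=0 W=2
Step 4 [NS]: N:empty,E:wait,S:empty,W:wait | queues: N=0 E=4 S=0 W=2
Cars crossed by step 4: 2

Answer: 2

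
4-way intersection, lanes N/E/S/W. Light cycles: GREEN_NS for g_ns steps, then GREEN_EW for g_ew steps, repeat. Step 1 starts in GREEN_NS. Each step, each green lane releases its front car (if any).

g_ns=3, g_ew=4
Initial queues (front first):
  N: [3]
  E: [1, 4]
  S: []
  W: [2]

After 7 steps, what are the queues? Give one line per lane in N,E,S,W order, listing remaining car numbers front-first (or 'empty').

Step 1 [NS]: N:car3-GO,E:wait,S:empty,W:wait | queues: N=0 E=2 S=0 W=1
Step 2 [NS]: N:empty,E:wait,S:empty,W:wait | queues: N=0 E=2 S=0 W=1
Step 3 [NS]: N:empty,E:wait,S:empty,W:wait | queues: N=0 E=2 S=0 W=1
Step 4 [EW]: N:wait,E:car1-GO,S:wait,W:car2-GO | queues: N=0 E=1 S=0 W=0
Step 5 [EW]: N:wait,E:car4-GO,S:wait,W:empty | queues: N=0 E=0 S=0 W=0

N: empty
E: empty
S: empty
W: empty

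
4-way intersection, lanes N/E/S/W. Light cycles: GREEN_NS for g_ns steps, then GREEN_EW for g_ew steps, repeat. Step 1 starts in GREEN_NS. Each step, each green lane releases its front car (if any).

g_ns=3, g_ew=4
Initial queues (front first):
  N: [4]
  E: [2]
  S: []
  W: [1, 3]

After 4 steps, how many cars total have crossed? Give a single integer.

Step 1 [NS]: N:car4-GO,E:wait,S:empty,W:wait | queues: N=0 E=1 S=0 W=2
Step 2 [NS]: N:empty,E:wait,S:empty,W:wait | queues: N=0 E=1 S=0 W=2
Step 3 [NS]: N:empty,E:wait,S:empty,W:wait | queues: N=0 E=1 S=0 W=2
Step 4 [EW]: N:wait,E:car2-GO,S:wait,W:car1-GO | queues: N=0 E=0 S=0 W=1
Cars crossed by step 4: 3

Answer: 3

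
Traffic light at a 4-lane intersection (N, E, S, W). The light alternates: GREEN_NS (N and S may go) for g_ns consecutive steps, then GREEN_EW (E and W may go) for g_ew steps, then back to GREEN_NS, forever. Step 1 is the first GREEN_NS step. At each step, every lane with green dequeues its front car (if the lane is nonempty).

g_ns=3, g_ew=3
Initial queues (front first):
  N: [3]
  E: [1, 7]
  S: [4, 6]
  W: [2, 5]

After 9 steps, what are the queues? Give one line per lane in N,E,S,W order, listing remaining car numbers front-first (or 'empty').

Step 1 [NS]: N:car3-GO,E:wait,S:car4-GO,W:wait | queues: N=0 E=2 S=1 W=2
Step 2 [NS]: N:empty,E:wait,S:car6-GO,W:wait | queues: N=0 E=2 S=0 W=2
Step 3 [NS]: N:empty,E:wait,S:empty,W:wait | queues: N=0 E=2 S=0 W=2
Step 4 [EW]: N:wait,E:car1-GO,S:wait,W:car2-GO | queues: N=0 E=1 S=0 W=1
Step 5 [EW]: N:wait,E:car7-GO,S:wait,W:car5-GO | queues: N=0 E=0 S=0 W=0

N: empty
E: empty
S: empty
W: empty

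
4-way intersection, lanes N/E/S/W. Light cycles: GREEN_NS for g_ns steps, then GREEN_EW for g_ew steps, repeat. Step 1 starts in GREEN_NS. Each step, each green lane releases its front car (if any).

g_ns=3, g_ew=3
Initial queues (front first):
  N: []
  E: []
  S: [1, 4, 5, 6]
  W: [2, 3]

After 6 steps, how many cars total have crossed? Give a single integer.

Answer: 5

Derivation:
Step 1 [NS]: N:empty,E:wait,S:car1-GO,W:wait | queues: N=0 E=0 S=3 W=2
Step 2 [NS]: N:empty,E:wait,S:car4-GO,W:wait | queues: N=0 E=0 S=2 W=2
Step 3 [NS]: N:empty,E:wait,S:car5-GO,W:wait | queues: N=0 E=0 S=1 W=2
Step 4 [EW]: N:wait,E:empty,S:wait,W:car2-GO | queues: N=0 E=0 S=1 W=1
Step 5 [EW]: N:wait,E:empty,S:wait,W:car3-GO | queues: N=0 E=0 S=1 W=0
Step 6 [EW]: N:wait,E:empty,S:wait,W:empty | queues: N=0 E=0 S=1 W=0
Cars crossed by step 6: 5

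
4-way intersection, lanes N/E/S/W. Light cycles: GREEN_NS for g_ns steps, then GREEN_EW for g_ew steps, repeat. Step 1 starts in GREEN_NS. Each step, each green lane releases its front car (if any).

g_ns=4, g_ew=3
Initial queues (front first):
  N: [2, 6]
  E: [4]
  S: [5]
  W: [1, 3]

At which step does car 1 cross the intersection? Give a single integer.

Step 1 [NS]: N:car2-GO,E:wait,S:car5-GO,W:wait | queues: N=1 E=1 S=0 W=2
Step 2 [NS]: N:car6-GO,E:wait,S:empty,W:wait | queues: N=0 E=1 S=0 W=2
Step 3 [NS]: N:empty,E:wait,S:empty,W:wait | queues: N=0 E=1 S=0 W=2
Step 4 [NS]: N:empty,E:wait,S:empty,W:wait | queues: N=0 E=1 S=0 W=2
Step 5 [EW]: N:wait,E:car4-GO,S:wait,W:car1-GO | queues: N=0 E=0 S=0 W=1
Step 6 [EW]: N:wait,E:empty,S:wait,W:car3-GO | queues: N=0 E=0 S=0 W=0
Car 1 crosses at step 5

5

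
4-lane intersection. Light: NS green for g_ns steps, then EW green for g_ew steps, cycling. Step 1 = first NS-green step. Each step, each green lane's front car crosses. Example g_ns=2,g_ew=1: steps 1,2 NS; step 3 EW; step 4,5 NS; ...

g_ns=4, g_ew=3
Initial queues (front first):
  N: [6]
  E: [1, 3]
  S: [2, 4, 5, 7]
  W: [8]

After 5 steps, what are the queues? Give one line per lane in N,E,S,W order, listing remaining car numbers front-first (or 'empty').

Step 1 [NS]: N:car6-GO,E:wait,S:car2-GO,W:wait | queues: N=0 E=2 S=3 W=1
Step 2 [NS]: N:empty,E:wait,S:car4-GO,W:wait | queues: N=0 E=2 S=2 W=1
Step 3 [NS]: N:empty,E:wait,S:car5-GO,W:wait | queues: N=0 E=2 S=1 W=1
Step 4 [NS]: N:empty,E:wait,S:car7-GO,W:wait | queues: N=0 E=2 S=0 W=1
Step 5 [EW]: N:wait,E:car1-GO,S:wait,W:car8-GO | queues: N=0 E=1 S=0 W=0

N: empty
E: 3
S: empty
W: empty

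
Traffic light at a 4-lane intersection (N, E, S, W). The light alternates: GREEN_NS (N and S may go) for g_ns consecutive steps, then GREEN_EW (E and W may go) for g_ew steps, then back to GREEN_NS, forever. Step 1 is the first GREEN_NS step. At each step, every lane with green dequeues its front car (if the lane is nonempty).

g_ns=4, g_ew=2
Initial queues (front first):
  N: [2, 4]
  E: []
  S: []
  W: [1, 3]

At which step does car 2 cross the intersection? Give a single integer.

Step 1 [NS]: N:car2-GO,E:wait,S:empty,W:wait | queues: N=1 E=0 S=0 W=2
Step 2 [NS]: N:car4-GO,E:wait,S:empty,W:wait | queues: N=0 E=0 S=0 W=2
Step 3 [NS]: N:empty,E:wait,S:empty,W:wait | queues: N=0 E=0 S=0 W=2
Step 4 [NS]: N:empty,E:wait,S:empty,W:wait | queues: N=0 E=0 S=0 W=2
Step 5 [EW]: N:wait,E:empty,S:wait,W:car1-GO | queues: N=0 E=0 S=0 W=1
Step 6 [EW]: N:wait,E:empty,S:wait,W:car3-GO | queues: N=0 E=0 S=0 W=0
Car 2 crosses at step 1

1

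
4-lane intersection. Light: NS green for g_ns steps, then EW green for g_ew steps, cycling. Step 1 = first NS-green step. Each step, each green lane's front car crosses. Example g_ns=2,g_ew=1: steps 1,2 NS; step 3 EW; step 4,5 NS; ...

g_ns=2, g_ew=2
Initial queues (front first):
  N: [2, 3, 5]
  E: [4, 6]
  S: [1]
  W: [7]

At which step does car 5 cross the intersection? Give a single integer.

Step 1 [NS]: N:car2-GO,E:wait,S:car1-GO,W:wait | queues: N=2 E=2 S=0 W=1
Step 2 [NS]: N:car3-GO,E:wait,S:empty,W:wait | queues: N=1 E=2 S=0 W=1
Step 3 [EW]: N:wait,E:car4-GO,S:wait,W:car7-GO | queues: N=1 E=1 S=0 W=0
Step 4 [EW]: N:wait,E:car6-GO,S:wait,W:empty | queues: N=1 E=0 S=0 W=0
Step 5 [NS]: N:car5-GO,E:wait,S:empty,W:wait | queues: N=0 E=0 S=0 W=0
Car 5 crosses at step 5

5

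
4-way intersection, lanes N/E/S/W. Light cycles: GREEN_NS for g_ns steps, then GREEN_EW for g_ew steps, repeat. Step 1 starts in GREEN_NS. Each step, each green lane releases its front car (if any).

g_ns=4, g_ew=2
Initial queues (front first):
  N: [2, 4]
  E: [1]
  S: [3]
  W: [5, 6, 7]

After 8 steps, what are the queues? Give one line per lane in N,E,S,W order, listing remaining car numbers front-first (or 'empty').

Step 1 [NS]: N:car2-GO,E:wait,S:car3-GO,W:wait | queues: N=1 E=1 S=0 W=3
Step 2 [NS]: N:car4-GO,E:wait,S:empty,W:wait | queues: N=0 E=1 S=0 W=3
Step 3 [NS]: N:empty,E:wait,S:empty,W:wait | queues: N=0 E=1 S=0 W=3
Step 4 [NS]: N:empty,E:wait,S:empty,W:wait | queues: N=0 E=1 S=0 W=3
Step 5 [EW]: N:wait,E:car1-GO,S:wait,W:car5-GO | queues: N=0 E=0 S=0 W=2
Step 6 [EW]: N:wait,E:empty,S:wait,W:car6-GO | queues: N=0 E=0 S=0 W=1
Step 7 [NS]: N:empty,E:wait,S:empty,W:wait | queues: N=0 E=0 S=0 W=1
Step 8 [NS]: N:empty,E:wait,S:empty,W:wait | queues: N=0 E=0 S=0 W=1

N: empty
E: empty
S: empty
W: 7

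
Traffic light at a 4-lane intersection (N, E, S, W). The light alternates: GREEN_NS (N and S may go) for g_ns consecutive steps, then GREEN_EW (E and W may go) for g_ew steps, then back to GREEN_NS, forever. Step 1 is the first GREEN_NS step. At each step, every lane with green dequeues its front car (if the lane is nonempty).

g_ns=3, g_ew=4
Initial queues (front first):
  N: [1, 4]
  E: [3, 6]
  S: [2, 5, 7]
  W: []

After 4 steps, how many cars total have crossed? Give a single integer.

Step 1 [NS]: N:car1-GO,E:wait,S:car2-GO,W:wait | queues: N=1 E=2 S=2 W=0
Step 2 [NS]: N:car4-GO,E:wait,S:car5-GO,W:wait | queues: N=0 E=2 S=1 W=0
Step 3 [NS]: N:empty,E:wait,S:car7-GO,W:wait | queues: N=0 E=2 S=0 W=0
Step 4 [EW]: N:wait,E:car3-GO,S:wait,W:empty | queues: N=0 E=1 S=0 W=0
Cars crossed by step 4: 6

Answer: 6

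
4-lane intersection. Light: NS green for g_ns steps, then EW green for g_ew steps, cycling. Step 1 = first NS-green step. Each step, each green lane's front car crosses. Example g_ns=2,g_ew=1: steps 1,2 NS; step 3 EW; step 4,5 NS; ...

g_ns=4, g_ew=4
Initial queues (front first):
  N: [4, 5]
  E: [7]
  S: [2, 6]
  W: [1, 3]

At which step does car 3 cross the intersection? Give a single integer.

Step 1 [NS]: N:car4-GO,E:wait,S:car2-GO,W:wait | queues: N=1 E=1 S=1 W=2
Step 2 [NS]: N:car5-GO,E:wait,S:car6-GO,W:wait | queues: N=0 E=1 S=0 W=2
Step 3 [NS]: N:empty,E:wait,S:empty,W:wait | queues: N=0 E=1 S=0 W=2
Step 4 [NS]: N:empty,E:wait,S:empty,W:wait | queues: N=0 E=1 S=0 W=2
Step 5 [EW]: N:wait,E:car7-GO,S:wait,W:car1-GO | queues: N=0 E=0 S=0 W=1
Step 6 [EW]: N:wait,E:empty,S:wait,W:car3-GO | queues: N=0 E=0 S=0 W=0
Car 3 crosses at step 6

6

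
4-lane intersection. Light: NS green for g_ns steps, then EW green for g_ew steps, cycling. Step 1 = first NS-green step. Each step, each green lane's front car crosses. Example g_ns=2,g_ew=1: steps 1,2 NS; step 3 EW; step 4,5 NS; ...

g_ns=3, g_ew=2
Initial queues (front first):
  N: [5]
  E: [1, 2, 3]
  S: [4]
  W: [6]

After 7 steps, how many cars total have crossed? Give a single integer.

Answer: 5

Derivation:
Step 1 [NS]: N:car5-GO,E:wait,S:car4-GO,W:wait | queues: N=0 E=3 S=0 W=1
Step 2 [NS]: N:empty,E:wait,S:empty,W:wait | queues: N=0 E=3 S=0 W=1
Step 3 [NS]: N:empty,E:wait,S:empty,W:wait | queues: N=0 E=3 S=0 W=1
Step 4 [EW]: N:wait,E:car1-GO,S:wait,W:car6-GO | queues: N=0 E=2 S=0 W=0
Step 5 [EW]: N:wait,E:car2-GO,S:wait,W:empty | queues: N=0 E=1 S=0 W=0
Step 6 [NS]: N:empty,E:wait,S:empty,W:wait | queues: N=0 E=1 S=0 W=0
Step 7 [NS]: N:empty,E:wait,S:empty,W:wait | queues: N=0 E=1 S=0 W=0
Cars crossed by step 7: 5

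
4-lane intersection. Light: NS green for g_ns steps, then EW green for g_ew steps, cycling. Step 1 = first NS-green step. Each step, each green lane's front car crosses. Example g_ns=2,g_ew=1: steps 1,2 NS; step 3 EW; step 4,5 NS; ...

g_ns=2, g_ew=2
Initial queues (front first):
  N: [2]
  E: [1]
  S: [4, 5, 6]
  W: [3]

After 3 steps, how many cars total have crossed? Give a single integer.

Step 1 [NS]: N:car2-GO,E:wait,S:car4-GO,W:wait | queues: N=0 E=1 S=2 W=1
Step 2 [NS]: N:empty,E:wait,S:car5-GO,W:wait | queues: N=0 E=1 S=1 W=1
Step 3 [EW]: N:wait,E:car1-GO,S:wait,W:car3-GO | queues: N=0 E=0 S=1 W=0
Cars crossed by step 3: 5

Answer: 5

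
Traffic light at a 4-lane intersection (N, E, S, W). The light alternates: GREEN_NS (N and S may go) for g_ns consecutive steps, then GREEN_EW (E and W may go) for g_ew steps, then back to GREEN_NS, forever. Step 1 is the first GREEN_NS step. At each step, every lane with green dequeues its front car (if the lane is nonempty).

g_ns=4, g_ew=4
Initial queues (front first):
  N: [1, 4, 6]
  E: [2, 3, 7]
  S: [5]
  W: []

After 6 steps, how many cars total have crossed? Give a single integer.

Step 1 [NS]: N:car1-GO,E:wait,S:car5-GO,W:wait | queues: N=2 E=3 S=0 W=0
Step 2 [NS]: N:car4-GO,E:wait,S:empty,W:wait | queues: N=1 E=3 S=0 W=0
Step 3 [NS]: N:car6-GO,E:wait,S:empty,W:wait | queues: N=0 E=3 S=0 W=0
Step 4 [NS]: N:empty,E:wait,S:empty,W:wait | queues: N=0 E=3 S=0 W=0
Step 5 [EW]: N:wait,E:car2-GO,S:wait,W:empty | queues: N=0 E=2 S=0 W=0
Step 6 [EW]: N:wait,E:car3-GO,S:wait,W:empty | queues: N=0 E=1 S=0 W=0
Cars crossed by step 6: 6

Answer: 6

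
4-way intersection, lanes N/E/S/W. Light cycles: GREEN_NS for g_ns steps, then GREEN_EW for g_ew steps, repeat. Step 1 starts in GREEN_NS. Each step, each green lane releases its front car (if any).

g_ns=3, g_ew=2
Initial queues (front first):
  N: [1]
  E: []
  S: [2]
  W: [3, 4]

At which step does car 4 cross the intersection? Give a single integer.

Step 1 [NS]: N:car1-GO,E:wait,S:car2-GO,W:wait | queues: N=0 E=0 S=0 W=2
Step 2 [NS]: N:empty,E:wait,S:empty,W:wait | queues: N=0 E=0 S=0 W=2
Step 3 [NS]: N:empty,E:wait,S:empty,W:wait | queues: N=0 E=0 S=0 W=2
Step 4 [EW]: N:wait,E:empty,S:wait,W:car3-GO | queues: N=0 E=0 S=0 W=1
Step 5 [EW]: N:wait,E:empty,S:wait,W:car4-GO | queues: N=0 E=0 S=0 W=0
Car 4 crosses at step 5

5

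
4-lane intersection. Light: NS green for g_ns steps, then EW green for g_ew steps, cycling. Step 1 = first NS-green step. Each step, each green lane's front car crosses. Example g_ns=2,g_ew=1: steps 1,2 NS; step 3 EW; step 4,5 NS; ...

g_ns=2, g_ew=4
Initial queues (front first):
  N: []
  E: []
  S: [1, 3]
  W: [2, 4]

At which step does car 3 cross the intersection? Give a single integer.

Step 1 [NS]: N:empty,E:wait,S:car1-GO,W:wait | queues: N=0 E=0 S=1 W=2
Step 2 [NS]: N:empty,E:wait,S:car3-GO,W:wait | queues: N=0 E=0 S=0 W=2
Step 3 [EW]: N:wait,E:empty,S:wait,W:car2-GO | queues: N=0 E=0 S=0 W=1
Step 4 [EW]: N:wait,E:empty,S:wait,W:car4-GO | queues: N=0 E=0 S=0 W=0
Car 3 crosses at step 2

2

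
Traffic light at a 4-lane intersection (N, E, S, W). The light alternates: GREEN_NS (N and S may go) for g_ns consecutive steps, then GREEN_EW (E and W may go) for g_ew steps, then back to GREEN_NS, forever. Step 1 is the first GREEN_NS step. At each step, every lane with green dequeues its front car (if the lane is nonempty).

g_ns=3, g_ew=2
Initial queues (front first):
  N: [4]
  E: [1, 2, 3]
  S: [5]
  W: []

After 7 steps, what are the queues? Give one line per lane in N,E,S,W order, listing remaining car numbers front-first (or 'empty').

Step 1 [NS]: N:car4-GO,E:wait,S:car5-GO,W:wait | queues: N=0 E=3 S=0 W=0
Step 2 [NS]: N:empty,E:wait,S:empty,W:wait | queues: N=0 E=3 S=0 W=0
Step 3 [NS]: N:empty,E:wait,S:empty,W:wait | queues: N=0 E=3 S=0 W=0
Step 4 [EW]: N:wait,E:car1-GO,S:wait,W:empty | queues: N=0 E=2 S=0 W=0
Step 5 [EW]: N:wait,E:car2-GO,S:wait,W:empty | queues: N=0 E=1 S=0 W=0
Step 6 [NS]: N:empty,E:wait,S:empty,W:wait | queues: N=0 E=1 S=0 W=0
Step 7 [NS]: N:empty,E:wait,S:empty,W:wait | queues: N=0 E=1 S=0 W=0

N: empty
E: 3
S: empty
W: empty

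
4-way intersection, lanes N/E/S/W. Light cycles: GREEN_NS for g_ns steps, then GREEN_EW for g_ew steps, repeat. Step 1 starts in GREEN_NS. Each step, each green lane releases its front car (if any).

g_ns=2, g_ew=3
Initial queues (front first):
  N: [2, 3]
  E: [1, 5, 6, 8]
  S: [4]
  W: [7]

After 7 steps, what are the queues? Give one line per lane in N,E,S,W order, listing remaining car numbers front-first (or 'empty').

Step 1 [NS]: N:car2-GO,E:wait,S:car4-GO,W:wait | queues: N=1 E=4 S=0 W=1
Step 2 [NS]: N:car3-GO,E:wait,S:empty,W:wait | queues: N=0 E=4 S=0 W=1
Step 3 [EW]: N:wait,E:car1-GO,S:wait,W:car7-GO | queues: N=0 E=3 S=0 W=0
Step 4 [EW]: N:wait,E:car5-GO,S:wait,W:empty | queues: N=0 E=2 S=0 W=0
Step 5 [EW]: N:wait,E:car6-GO,S:wait,W:empty | queues: N=0 E=1 S=0 W=0
Step 6 [NS]: N:empty,E:wait,S:empty,W:wait | queues: N=0 E=1 S=0 W=0
Step 7 [NS]: N:empty,E:wait,S:empty,W:wait | queues: N=0 E=1 S=0 W=0

N: empty
E: 8
S: empty
W: empty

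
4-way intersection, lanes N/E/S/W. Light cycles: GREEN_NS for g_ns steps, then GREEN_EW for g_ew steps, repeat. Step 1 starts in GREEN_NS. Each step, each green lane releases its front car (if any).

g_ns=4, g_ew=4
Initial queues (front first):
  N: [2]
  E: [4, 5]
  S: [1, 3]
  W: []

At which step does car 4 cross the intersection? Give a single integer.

Step 1 [NS]: N:car2-GO,E:wait,S:car1-GO,W:wait | queues: N=0 E=2 S=1 W=0
Step 2 [NS]: N:empty,E:wait,S:car3-GO,W:wait | queues: N=0 E=2 S=0 W=0
Step 3 [NS]: N:empty,E:wait,S:empty,W:wait | queues: N=0 E=2 S=0 W=0
Step 4 [NS]: N:empty,E:wait,S:empty,W:wait | queues: N=0 E=2 S=0 W=0
Step 5 [EW]: N:wait,E:car4-GO,S:wait,W:empty | queues: N=0 E=1 S=0 W=0
Step 6 [EW]: N:wait,E:car5-GO,S:wait,W:empty | queues: N=0 E=0 S=0 W=0
Car 4 crosses at step 5

5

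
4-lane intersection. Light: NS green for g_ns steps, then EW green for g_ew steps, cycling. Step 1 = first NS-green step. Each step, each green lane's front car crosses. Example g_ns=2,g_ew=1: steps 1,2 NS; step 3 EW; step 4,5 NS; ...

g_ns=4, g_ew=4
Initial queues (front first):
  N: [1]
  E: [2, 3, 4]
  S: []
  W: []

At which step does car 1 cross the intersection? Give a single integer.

Step 1 [NS]: N:car1-GO,E:wait,S:empty,W:wait | queues: N=0 E=3 S=0 W=0
Step 2 [NS]: N:empty,E:wait,S:empty,W:wait | queues: N=0 E=3 S=0 W=0
Step 3 [NS]: N:empty,E:wait,S:empty,W:wait | queues: N=0 E=3 S=0 W=0
Step 4 [NS]: N:empty,E:wait,S:empty,W:wait | queues: N=0 E=3 S=0 W=0
Step 5 [EW]: N:wait,E:car2-GO,S:wait,W:empty | queues: N=0 E=2 S=0 W=0
Step 6 [EW]: N:wait,E:car3-GO,S:wait,W:empty | queues: N=0 E=1 S=0 W=0
Step 7 [EW]: N:wait,E:car4-GO,S:wait,W:empty | queues: N=0 E=0 S=0 W=0
Car 1 crosses at step 1

1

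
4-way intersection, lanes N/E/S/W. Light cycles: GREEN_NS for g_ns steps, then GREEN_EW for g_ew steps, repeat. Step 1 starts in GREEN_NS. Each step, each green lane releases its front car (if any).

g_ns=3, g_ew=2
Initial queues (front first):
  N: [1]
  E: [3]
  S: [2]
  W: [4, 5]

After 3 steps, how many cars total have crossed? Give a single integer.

Step 1 [NS]: N:car1-GO,E:wait,S:car2-GO,W:wait | queues: N=0 E=1 S=0 W=2
Step 2 [NS]: N:empty,E:wait,S:empty,W:wait | queues: N=0 E=1 S=0 W=2
Step 3 [NS]: N:empty,E:wait,S:empty,W:wait | queues: N=0 E=1 S=0 W=2
Cars crossed by step 3: 2

Answer: 2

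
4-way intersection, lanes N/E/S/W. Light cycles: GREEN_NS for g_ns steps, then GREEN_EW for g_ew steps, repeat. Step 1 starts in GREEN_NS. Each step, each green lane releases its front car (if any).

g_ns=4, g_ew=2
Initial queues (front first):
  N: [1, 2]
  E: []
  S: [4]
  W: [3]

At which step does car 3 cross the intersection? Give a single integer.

Step 1 [NS]: N:car1-GO,E:wait,S:car4-GO,W:wait | queues: N=1 E=0 S=0 W=1
Step 2 [NS]: N:car2-GO,E:wait,S:empty,W:wait | queues: N=0 E=0 S=0 W=1
Step 3 [NS]: N:empty,E:wait,S:empty,W:wait | queues: N=0 E=0 S=0 W=1
Step 4 [NS]: N:empty,E:wait,S:empty,W:wait | queues: N=0 E=0 S=0 W=1
Step 5 [EW]: N:wait,E:empty,S:wait,W:car3-GO | queues: N=0 E=0 S=0 W=0
Car 3 crosses at step 5

5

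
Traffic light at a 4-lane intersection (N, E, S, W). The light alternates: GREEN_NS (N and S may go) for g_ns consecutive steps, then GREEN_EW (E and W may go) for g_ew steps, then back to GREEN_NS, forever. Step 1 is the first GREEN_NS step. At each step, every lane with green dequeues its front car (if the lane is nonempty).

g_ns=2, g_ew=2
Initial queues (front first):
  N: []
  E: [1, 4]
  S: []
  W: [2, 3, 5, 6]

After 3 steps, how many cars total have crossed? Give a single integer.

Step 1 [NS]: N:empty,E:wait,S:empty,W:wait | queues: N=0 E=2 S=0 W=4
Step 2 [NS]: N:empty,E:wait,S:empty,W:wait | queues: N=0 E=2 S=0 W=4
Step 3 [EW]: N:wait,E:car1-GO,S:wait,W:car2-GO | queues: N=0 E=1 S=0 W=3
Cars crossed by step 3: 2

Answer: 2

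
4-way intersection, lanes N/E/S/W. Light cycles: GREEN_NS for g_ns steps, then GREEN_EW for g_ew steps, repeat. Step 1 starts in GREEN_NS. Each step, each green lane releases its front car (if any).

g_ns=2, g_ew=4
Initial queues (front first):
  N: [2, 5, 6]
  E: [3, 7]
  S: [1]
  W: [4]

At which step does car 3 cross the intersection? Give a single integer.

Step 1 [NS]: N:car2-GO,E:wait,S:car1-GO,W:wait | queues: N=2 E=2 S=0 W=1
Step 2 [NS]: N:car5-GO,E:wait,S:empty,W:wait | queues: N=1 E=2 S=0 W=1
Step 3 [EW]: N:wait,E:car3-GO,S:wait,W:car4-GO | queues: N=1 E=1 S=0 W=0
Step 4 [EW]: N:wait,E:car7-GO,S:wait,W:empty | queues: N=1 E=0 S=0 W=0
Step 5 [EW]: N:wait,E:empty,S:wait,W:empty | queues: N=1 E=0 S=0 W=0
Step 6 [EW]: N:wait,E:empty,S:wait,W:empty | queues: N=1 E=0 S=0 W=0
Step 7 [NS]: N:car6-GO,E:wait,S:empty,W:wait | queues: N=0 E=0 S=0 W=0
Car 3 crosses at step 3

3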